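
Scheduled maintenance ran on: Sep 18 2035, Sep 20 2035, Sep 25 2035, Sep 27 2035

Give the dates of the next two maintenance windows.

Oct 2 2035, Oct 4 2035

Every event lands on a Tuesday or Thursday (gaps cycle 2, 5, 2).
So the schedule is: every Tuesday and Thursday.
Next Tuesday: Oct 2 2035.
Next Thursday: Oct 4 2035.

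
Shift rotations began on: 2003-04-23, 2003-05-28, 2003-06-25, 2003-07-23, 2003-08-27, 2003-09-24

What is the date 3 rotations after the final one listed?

All dates are Wednesdays, 35, 28, 28, 35, 28 days apart.
Specifically, the 4th Wednesday of each month.
4th Wednesday of October 2003: 2003-10-22.
4th Wednesday of November 2003: 2003-11-26.
4th Wednesday of December 2003: 2003-12-24.

2003-12-24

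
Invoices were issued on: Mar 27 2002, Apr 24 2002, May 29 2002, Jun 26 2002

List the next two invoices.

Jul 31 2002, Aug 28 2002

These are Wednesdays with 28, 35, 28-day gaps.
Each is the final Wednesday of its month — May 29 2002 is past the 28th, so '4th Wednesday' doesn't fit.
Last Wednesday of July 2002: Jul 31 2002.
August 2002 ends with Wednesday Aug 28 2002.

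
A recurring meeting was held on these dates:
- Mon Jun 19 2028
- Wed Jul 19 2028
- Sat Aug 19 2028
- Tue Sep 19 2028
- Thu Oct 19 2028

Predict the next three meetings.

Sun Nov 19 2028, Tue Dec 19 2028, Fri Jan 19 2029

The day-of-month is always 19 (30, 31, 31, 30 days between events).
So this recurs on the 19th of each month.
Next: November 2028 → Sun Nov 19 2028.
December 2028: Tue Dec 19 2028.
Next: January 2029 → Fri Jan 19 2029.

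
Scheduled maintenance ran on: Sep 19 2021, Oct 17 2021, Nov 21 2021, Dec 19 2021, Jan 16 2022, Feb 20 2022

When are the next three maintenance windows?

Mar 20 2022, Apr 17 2022, May 15 2022

All dates are Sundays, 28, 35, 28, 28, 35 days apart.
Specifically, the 3rd Sunday of each month.
March 2022 — 3rd Sunday is Mar 20 2022.
April 2022 — 3rd Sunday is Apr 17 2022.
May 2022 — 3rd Sunday is May 15 2022.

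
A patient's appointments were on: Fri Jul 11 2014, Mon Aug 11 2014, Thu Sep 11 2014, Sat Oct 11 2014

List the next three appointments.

Tue Nov 11 2014, Thu Dec 11 2014, Sun Jan 11 2015

Gaps: 31, 31, 30 days — not constant. Every event is on the 11th of the month.
Pattern: the 11th of each month.
November 2014: Tue Nov 11 2014.
Next: December 2014 → Thu Dec 11 2014.
January 2015: Sun Jan 11 2015.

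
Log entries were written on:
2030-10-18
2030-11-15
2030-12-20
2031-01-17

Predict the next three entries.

2031-02-21, 2031-03-21, 2031-04-18

Gaps: 28, 35, 28 days — a mix of 28 and 35. Every date is a Friday.
Each is the 3rd Friday of its month.
3rd Friday of February 2031: 2031-02-21.
3rd Friday of March 2031: 2031-03-21.
April 2031 — 3rd Friday is 2031-04-18.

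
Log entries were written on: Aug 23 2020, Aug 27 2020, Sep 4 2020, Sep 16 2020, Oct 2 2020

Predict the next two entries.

Oct 22 2020, Nov 15 2020

The spacing grows by 4 each time: 4, 8, 12, 16 days.
Next gap: 20 days. Oct 2 2020 + 20 days = Oct 22 2020.
Next gap: 24 days. Oct 22 2020 + 24 days = Nov 15 2020.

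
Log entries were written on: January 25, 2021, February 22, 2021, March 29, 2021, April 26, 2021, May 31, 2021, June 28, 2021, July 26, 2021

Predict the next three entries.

August 30, 2021; September 27, 2021; October 25, 2021

These are Mondays with 28, 35, 28, 35, 28, 28-day gaps.
Each is the final Monday of its month — March 29, 2021 is past the 28th, so '4th Monday' doesn't fit.
August 2021 ends with Monday August 30, 2021.
September 2021 ends with Monday September 27, 2021.
Last Monday of October 2021: October 25, 2021.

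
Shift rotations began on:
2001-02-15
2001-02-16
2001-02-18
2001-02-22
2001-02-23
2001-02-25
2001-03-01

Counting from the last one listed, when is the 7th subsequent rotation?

2001-03-16

The gap pattern 1, 2, 4, 1, 2, 4 repeats every 3 events.
These are the Thursdays, Fridays and Sundays of each week.
The following Friday is 2001-03-02.
The following Sunday is 2001-03-04.
The following Thursday is 2001-03-08.
Next Friday: 2001-03-09.
Next Sunday: 2001-03-11.
Next Thursday: 2001-03-15.
Next Friday: 2001-03-16.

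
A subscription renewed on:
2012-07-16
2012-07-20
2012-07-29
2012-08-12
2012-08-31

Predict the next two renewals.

2012-09-24, 2012-10-23

Intervals are 4, 9, 14, 19 days — an arithmetic progression with common difference 5.
Next gap: 24 days. 2012-08-31 + 24 days = 2012-09-24.
Next gap: 29 days. 2012-09-24 + 29 days = 2012-10-23.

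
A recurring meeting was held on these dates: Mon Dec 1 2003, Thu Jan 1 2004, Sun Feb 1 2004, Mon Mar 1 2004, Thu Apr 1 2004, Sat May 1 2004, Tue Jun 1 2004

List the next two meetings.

The day-of-month is always 1 (31, 31, 29, 31, 30, 31 days between events).
So this recurs on the 1st of each month.
Next: July 2004 → Thu Jul 1 2004.
Next: August 2004 → Sun Aug 1 2004.

Thu Jul 1 2004, Sun Aug 1 2004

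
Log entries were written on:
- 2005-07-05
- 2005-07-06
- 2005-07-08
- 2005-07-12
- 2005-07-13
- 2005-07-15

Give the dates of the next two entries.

Every event lands on a Tuesday or Wednesday or Friday (gaps cycle 1, 2, 4, 1, 2).
So the schedule is: every Tuesday, Wednesday and Friday.
Next Tuesday: 2005-07-19.
The following Wednesday is 2005-07-20.

2005-07-19, 2005-07-20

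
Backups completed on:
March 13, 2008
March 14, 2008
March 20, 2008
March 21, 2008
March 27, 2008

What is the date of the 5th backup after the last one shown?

Every event lands on a Thursday or Friday (gaps cycle 1, 6, 1, 6).
So the schedule is: every Thursday and Friday.
Next Friday: March 28, 2008.
The following Thursday is April 3, 2008.
The following Friday is April 4, 2008.
Next Thursday: April 10, 2008.
Next Friday: April 11, 2008.

April 11, 2008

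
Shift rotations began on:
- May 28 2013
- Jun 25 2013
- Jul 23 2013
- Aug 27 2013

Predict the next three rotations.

Sep 24 2013, Oct 22 2013, Nov 26 2013

All dates are Tuesdays, 28, 28, 35 days apart.
Specifically, the 4th Tuesday of each month.
4th Tuesday of September 2013: Sep 24 2013.
October 2013 — 4th Tuesday is Oct 22 2013.
November 2013 — 4th Tuesday is Nov 26 2013.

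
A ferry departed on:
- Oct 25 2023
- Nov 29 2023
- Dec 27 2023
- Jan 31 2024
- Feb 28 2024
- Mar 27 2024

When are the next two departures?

Apr 24 2024, May 29 2024

Every date is a Wednesday; gaps 35, 28, 35, 28, 28 days.
Each is the last Wednesday of its month (at least one falls on the 29th or later, ruling out '4th Wednesday').
April 2024 ends with Wednesday Apr 24 2024.
May 2024 ends with Wednesday May 29 2024.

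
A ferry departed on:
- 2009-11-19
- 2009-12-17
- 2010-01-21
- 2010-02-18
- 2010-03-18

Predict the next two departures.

2010-04-15, 2010-05-20

Gaps: 28, 35, 28, 28 days — a mix of 28 and 35. Every date is a Thursday.
Each is the 3rd Thursday of its month.
April 2010 — 3rd Thursday is 2010-04-15.
May 2010 — 3rd Thursday is 2010-05-20.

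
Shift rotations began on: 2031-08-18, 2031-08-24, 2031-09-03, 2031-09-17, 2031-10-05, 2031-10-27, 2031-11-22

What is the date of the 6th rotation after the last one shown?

Gaps: 6, 10, 14, 18, 22, 26 days — each gap is 4 larger than the previous one.
Next gap: 30 days. 2031-11-22 + 30 days = 2031-12-22.
Next gap: 34 days. 2031-12-22 + 34 days = 2032-01-25.
Next gap: 38 days. 2032-01-25 + 38 days = 2032-03-03.
Next gap: 42 days. 2032-03-03 + 42 days = 2032-04-14.
Next gap: 46 days. 2032-04-14 + 46 days = 2032-05-30.
Next gap: 50 days. 2032-05-30 + 50 days = 2032-07-19.

2032-07-19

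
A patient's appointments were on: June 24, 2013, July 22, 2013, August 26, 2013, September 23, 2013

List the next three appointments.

October 28, 2013; November 25, 2013; December 23, 2013

These are Mondays at 28- or 35-day spacing (28, 35, 28).
The pattern: 4th Monday of the month.
4th Monday of October 2013: October 28, 2013.
4th Monday of November 2013: November 25, 2013.
December 2013 — 4th Monday is December 23, 2013.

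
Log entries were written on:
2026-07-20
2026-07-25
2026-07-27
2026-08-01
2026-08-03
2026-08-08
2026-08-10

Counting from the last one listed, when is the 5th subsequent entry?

2026-08-29

The gap pattern 5, 2, 5, 2, 5, 2 repeats every 2 events.
These are the Mondays and Saturdays of each week.
Next Saturday: 2026-08-15.
Next Monday: 2026-08-17.
The following Saturday is 2026-08-22.
Next Monday: 2026-08-24.
Next Saturday: 2026-08-29.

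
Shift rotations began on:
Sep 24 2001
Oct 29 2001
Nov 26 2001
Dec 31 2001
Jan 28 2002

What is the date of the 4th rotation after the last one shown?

May 27 2002

All Mondays; the gaps (35, 28, 35, 28) vary with month length.
This is the last Monday of each month.
February 2002 ends with Monday Feb 25 2002.
Last Monday of March 2002: Mar 25 2002.
Last Monday of April 2002: Apr 29 2002.
May 2002 ends with Monday May 27 2002.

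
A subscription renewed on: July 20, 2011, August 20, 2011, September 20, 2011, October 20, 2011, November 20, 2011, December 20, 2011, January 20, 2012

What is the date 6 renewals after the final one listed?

July 20, 2012

Gaps: 31, 31, 30, 31, 30, 31 days — not constant. Every event is on the 20th of the month.
Pattern: the 20th of each month.
February 2012: February 20, 2012.
Next: March 2012 → March 20, 2012.
April 2012: April 20, 2012.
Next: May 2012 → May 20, 2012.
June 2012: June 20, 2012.
Next: July 2012 → July 20, 2012.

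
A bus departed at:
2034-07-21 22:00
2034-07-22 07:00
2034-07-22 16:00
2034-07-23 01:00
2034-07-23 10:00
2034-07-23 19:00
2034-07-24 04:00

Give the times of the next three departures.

2034-07-24 13:00, 2034-07-24 22:00, 2034-07-25 07:00

Gaps: 9, 9, 9, 9, 9, 9 hours — each event is 9 hours after the previous one.
2034-07-24 04:00 + 9 h = 2034-07-24 13:00.
2034-07-24 13:00 + 9 h = 2034-07-24 22:00.
2034-07-24 22:00 + 9 h = 2034-07-25 07:00.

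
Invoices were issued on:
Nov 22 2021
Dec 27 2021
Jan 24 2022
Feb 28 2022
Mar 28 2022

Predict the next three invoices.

Apr 25 2022, May 23 2022, Jun 27 2022

All dates are Mondays, 35, 28, 35, 28 days apart.
Specifically, the 4th Monday of each month.
April 2022 — 4th Monday is Apr 25 2022.
4th Monday of May 2022: May 23 2022.
June 2022 — 4th Monday is Jun 27 2022.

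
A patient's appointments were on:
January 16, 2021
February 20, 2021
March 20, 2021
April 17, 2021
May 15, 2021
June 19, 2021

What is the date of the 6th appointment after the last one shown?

These are Saturdays at 28- or 35-day spacing (35, 28, 28, 28, 35).
The pattern: 3rd Saturday of the month.
3rd Saturday of July 2021: July 17, 2021.
3rd Saturday of August 2021: August 21, 2021.
September 2021 — 3rd Saturday is September 18, 2021.
3rd Saturday of October 2021: October 16, 2021.
November 2021 — 3rd Saturday is November 20, 2021.
3rd Saturday of December 2021: December 18, 2021.

December 18, 2021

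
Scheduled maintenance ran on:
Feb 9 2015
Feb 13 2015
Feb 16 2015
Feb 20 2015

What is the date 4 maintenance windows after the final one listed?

The gap pattern 4, 3, 4 repeats every 2 events.
These are the Mondays and Fridays of each week.
Next Monday: Feb 23 2015.
Next Friday: Feb 27 2015.
The following Monday is Mar 2 2015.
Next Friday: Mar 6 2015.

Mar 6 2015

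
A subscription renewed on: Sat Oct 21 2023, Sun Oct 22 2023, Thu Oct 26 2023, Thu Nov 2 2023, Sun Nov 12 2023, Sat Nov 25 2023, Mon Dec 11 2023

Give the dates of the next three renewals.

Sat Dec 30 2023, Sun Jan 21 2024, Thu Feb 15 2024

The spacing grows by 3 each time: 1, 4, 7, 10, 13, 16 days.
Next gap: 19 days. Mon Dec 11 2023 + 19 days = Sat Dec 30 2023.
Next gap: 22 days. Sat Dec 30 2023 + 22 days = Sun Jan 21 2024.
Next gap: 25 days. Sun Jan 21 2024 + 25 days = Thu Feb 15 2024.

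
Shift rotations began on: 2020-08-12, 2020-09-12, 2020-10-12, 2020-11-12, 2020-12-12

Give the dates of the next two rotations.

Gaps: 31, 30, 31, 30 days — not constant. Every event is on the 12th of the month.
Pattern: the 12th of each month.
January 2021: 2021-01-12.
Next: February 2021 → 2021-02-12.

2021-01-12, 2021-02-12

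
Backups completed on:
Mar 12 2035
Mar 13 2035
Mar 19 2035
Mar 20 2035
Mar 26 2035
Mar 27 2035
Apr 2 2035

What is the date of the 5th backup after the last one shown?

Apr 17 2035

The gap pattern 1, 6, 1, 6, 1, 6 repeats every 2 events.
These are the Mondays and Tuesdays of each week.
The following Tuesday is Apr 3 2035.
Next Monday: Apr 9 2035.
The following Tuesday is Apr 10 2035.
The following Monday is Apr 16 2035.
The following Tuesday is Apr 17 2035.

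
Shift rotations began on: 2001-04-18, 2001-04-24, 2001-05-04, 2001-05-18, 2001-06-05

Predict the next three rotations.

Gaps: 6, 10, 14, 18 days — each gap is 4 larger than the previous one.
Next gap: 22 days. 2001-06-05 + 22 days = 2001-06-27.
Next gap: 26 days. 2001-06-27 + 26 days = 2001-07-23.
Next gap: 30 days. 2001-07-23 + 30 days = 2001-08-22.

2001-06-27, 2001-07-23, 2001-08-22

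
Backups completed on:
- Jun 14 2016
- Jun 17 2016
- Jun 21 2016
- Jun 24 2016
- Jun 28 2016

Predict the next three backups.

Gaps: 3, 4, 3, 4 days — not constant, but cyclic with period 2.
The events fall on every Tuesday and Friday.
The following Friday is Jul 1 2016.
The following Tuesday is Jul 5 2016.
Next Friday: Jul 8 2016.

Jul 1 2016, Jul 5 2016, Jul 8 2016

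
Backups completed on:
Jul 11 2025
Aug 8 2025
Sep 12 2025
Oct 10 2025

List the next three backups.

Nov 14 2025, Dec 12 2025, Jan 9 2026

All dates are Fridays, 28, 35, 28 days apart.
Specifically, the 2nd Friday of each month.
2nd Friday of November 2025: Nov 14 2025.
December 2025 — 2nd Friday is Dec 12 2025.
January 2026 — 2nd Friday is Jan 9 2026.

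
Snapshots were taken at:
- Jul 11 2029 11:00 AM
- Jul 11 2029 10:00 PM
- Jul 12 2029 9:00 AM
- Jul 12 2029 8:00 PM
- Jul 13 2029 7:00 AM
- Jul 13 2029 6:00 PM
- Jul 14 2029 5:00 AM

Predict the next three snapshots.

Jul 14 2029 4:00 PM, Jul 15 2029 3:00 AM, Jul 15 2029 2:00 PM

The interval is a steady 11 hours (11, 11, 11, 11, 11, 11).
Jul 14 2029 5:00 AM + 11 h = Jul 14 2029 4:00 PM.
Jul 14 2029 4:00 PM + 11 h = Jul 15 2029 3:00 AM.
Jul 15 2029 3:00 AM + 11 h = Jul 15 2029 2:00 PM.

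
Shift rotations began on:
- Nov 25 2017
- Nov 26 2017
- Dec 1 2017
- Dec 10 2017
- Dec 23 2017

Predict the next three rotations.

Jan 9 2018, Jan 30 2018, Feb 24 2018

The spacing grows by 4 each time: 1, 5, 9, 13 days.
Next gap: 17 days. Dec 23 2017 + 17 days = Jan 9 2018.
Next gap: 21 days. Jan 9 2018 + 21 days = Jan 30 2018.
Next gap: 25 days. Jan 30 2018 + 25 days = Feb 24 2018.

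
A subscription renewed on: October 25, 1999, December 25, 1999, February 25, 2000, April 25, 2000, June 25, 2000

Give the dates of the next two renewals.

Gaps: 61, 62, 60, 61 days — not constant. Every event is on the 25th of the month.
Pattern: the 25th of every 2 months.
August 2000: August 25, 2000.
October 2000: October 25, 2000.

August 25, 2000; October 25, 2000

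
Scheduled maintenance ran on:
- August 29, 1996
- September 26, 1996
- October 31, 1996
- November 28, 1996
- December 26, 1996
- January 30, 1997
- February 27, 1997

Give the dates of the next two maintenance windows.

March 27, 1997; April 24, 1997

All Thursdays; the gaps (28, 35, 28, 28, 35, 28) vary with month length.
This is the last Thursday of each month.
Last Thursday of March 1997: March 27, 1997.
April 1997 ends with Thursday April 24, 1997.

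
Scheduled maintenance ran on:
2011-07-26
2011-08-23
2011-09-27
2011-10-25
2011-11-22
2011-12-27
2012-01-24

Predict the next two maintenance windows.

All dates are Tuesdays, 28, 35, 28, 28, 35, 28 days apart.
Specifically, the 4th Tuesday of each month.
February 2012 — 4th Tuesday is 2012-02-28.
4th Tuesday of March 2012: 2012-03-27.

2012-02-28, 2012-03-27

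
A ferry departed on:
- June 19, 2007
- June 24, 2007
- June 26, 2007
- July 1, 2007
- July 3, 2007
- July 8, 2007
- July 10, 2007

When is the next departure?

Every event lands on a Tuesday or Sunday (gaps cycle 5, 2, 5, 2, 5, 2).
So the schedule is: every Tuesday and Sunday.
The following Sunday is July 15, 2007.

July 15, 2007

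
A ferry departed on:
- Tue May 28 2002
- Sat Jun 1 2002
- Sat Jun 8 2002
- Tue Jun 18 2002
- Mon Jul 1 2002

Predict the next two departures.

Wed Jul 17 2002, Mon Aug 5 2002

Intervals are 4, 7, 10, 13 days — an arithmetic progression with common difference 3.
Next gap: 16 days. Mon Jul 1 2002 + 16 days = Wed Jul 17 2002.
Next gap: 19 days. Wed Jul 17 2002 + 19 days = Mon Aug 5 2002.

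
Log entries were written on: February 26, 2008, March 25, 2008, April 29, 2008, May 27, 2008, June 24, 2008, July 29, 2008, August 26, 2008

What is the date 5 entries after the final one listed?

January 27, 2009

These are Tuesdays with 28, 35, 28, 28, 35, 28-day gaps.
Each is the final Tuesday of its month — April 29, 2008 is past the 28th, so '4th Tuesday' doesn't fit.
Last Tuesday of September 2008: September 30, 2008.
October 2008 ends with Tuesday October 28, 2008.
Last Tuesday of November 2008: November 25, 2008.
December 2008 ends with Tuesday December 30, 2008.
Last Tuesday of January 2009: January 27, 2009.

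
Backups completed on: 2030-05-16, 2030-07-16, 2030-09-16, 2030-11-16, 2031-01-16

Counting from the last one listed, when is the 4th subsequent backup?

Each date is the 16th; the gaps (61, 62, 61, 61) track the month lengths.
The rule is the 16th of every 2 months.
Next: March 2031 → 2031-03-16.
Next: May 2031 → 2031-05-16.
July 2031: 2031-07-16.
Next: September 2031 → 2031-09-16.

2031-09-16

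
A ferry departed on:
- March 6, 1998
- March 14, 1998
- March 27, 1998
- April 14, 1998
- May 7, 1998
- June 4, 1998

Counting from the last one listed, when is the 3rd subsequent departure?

Gaps: 8, 13, 18, 23, 28 days — each gap is 5 larger than the previous one.
Next gap: 33 days. June 4, 1998 + 33 days = July 7, 1998.
Next gap: 38 days. July 7, 1998 + 38 days = August 14, 1998.
Next gap: 43 days. August 14, 1998 + 43 days = September 26, 1998.

September 26, 1998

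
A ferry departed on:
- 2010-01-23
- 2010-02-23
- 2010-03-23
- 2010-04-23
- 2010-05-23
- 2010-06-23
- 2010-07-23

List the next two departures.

2010-08-23, 2010-09-23

Gaps: 31, 28, 31, 30, 31, 30 days — not constant. Every event is on the 23rd of the month.
Pattern: the 23rd of each month.
August 2010: 2010-08-23.
Next: September 2010 → 2010-09-23.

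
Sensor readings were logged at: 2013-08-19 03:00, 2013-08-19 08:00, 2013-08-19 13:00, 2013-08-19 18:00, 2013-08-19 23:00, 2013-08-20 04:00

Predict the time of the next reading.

2013-08-20 09:00

The interval is a steady 5 hours (5, 5, 5, 5, 5).
2013-08-20 04:00 + 5 h = 2013-08-20 09:00.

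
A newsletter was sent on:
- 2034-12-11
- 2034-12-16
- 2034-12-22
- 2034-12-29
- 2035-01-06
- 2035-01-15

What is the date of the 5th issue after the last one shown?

2035-03-16

Gaps: 5, 6, 7, 8, 9 days — each gap is 1 larger than the previous one.
Next gap: 10 days. 2035-01-15 + 10 days = 2035-01-25.
Next gap: 11 days. 2035-01-25 + 11 days = 2035-02-05.
Next gap: 12 days. 2035-02-05 + 12 days = 2035-02-17.
Next gap: 13 days. 2035-02-17 + 13 days = 2035-03-02.
Next gap: 14 days. 2035-03-02 + 14 days = 2035-03-16.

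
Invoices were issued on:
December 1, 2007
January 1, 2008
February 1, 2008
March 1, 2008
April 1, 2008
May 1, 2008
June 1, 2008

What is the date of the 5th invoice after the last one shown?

Each date is the 1st; the gaps (31, 31, 29, 31, 30, 31) track the month lengths.
The rule is the 1st of each month.
July 2008: July 1, 2008.
August 2008: August 1, 2008.
Next: September 2008 → September 1, 2008.
Next: October 2008 → October 1, 2008.
November 2008: November 1, 2008.

November 1, 2008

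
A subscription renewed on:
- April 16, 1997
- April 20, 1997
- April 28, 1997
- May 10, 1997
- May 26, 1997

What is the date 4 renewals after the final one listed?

September 7, 1997

Gaps: 4, 8, 12, 16 days — each gap is 4 larger than the previous one.
Next gap: 20 days. May 26, 1997 + 20 days = June 15, 1997.
Next gap: 24 days. June 15, 1997 + 24 days = July 9, 1997.
Next gap: 28 days. July 9, 1997 + 28 days = August 6, 1997.
Next gap: 32 days. August 6, 1997 + 32 days = September 7, 1997.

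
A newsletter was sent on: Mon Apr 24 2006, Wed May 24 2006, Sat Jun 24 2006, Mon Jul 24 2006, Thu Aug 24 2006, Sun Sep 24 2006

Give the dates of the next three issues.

Each date is the 24th; the gaps (30, 31, 30, 31, 31) track the month lengths.
The rule is the 24th of each month.
Next: October 2006 → Tue Oct 24 2006.
Next: November 2006 → Fri Nov 24 2006.
Next: December 2006 → Sun Dec 24 2006.

Tue Oct 24 2006, Fri Nov 24 2006, Sun Dec 24 2006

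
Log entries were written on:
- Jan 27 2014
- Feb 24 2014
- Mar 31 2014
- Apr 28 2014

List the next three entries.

May 26 2014, Jun 30 2014, Jul 28 2014

All Mondays; the gaps (28, 35, 28) vary with month length.
This is the last Monday of each month.
Last Monday of May 2014: May 26 2014.
Last Monday of June 2014: Jun 30 2014.
Last Monday of July 2014: Jul 28 2014.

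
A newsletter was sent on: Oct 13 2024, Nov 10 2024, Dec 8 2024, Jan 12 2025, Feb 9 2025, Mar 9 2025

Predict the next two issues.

Apr 13 2025, May 11 2025

These are Sundays at 28- or 35-day spacing (28, 28, 35, 28, 28).
The pattern: 2nd Sunday of the month.
2nd Sunday of April 2025: Apr 13 2025.
May 2025 — 2nd Sunday is May 11 2025.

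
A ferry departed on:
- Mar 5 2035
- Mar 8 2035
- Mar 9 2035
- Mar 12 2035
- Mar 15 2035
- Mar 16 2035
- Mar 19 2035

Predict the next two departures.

Every event lands on a Monday or Thursday or Friday (gaps cycle 3, 1, 3, 3, 1, 3).
So the schedule is: every Monday, Thursday and Friday.
Next Thursday: Mar 22 2035.
Next Friday: Mar 23 2035.

Mar 22 2035, Mar 23 2035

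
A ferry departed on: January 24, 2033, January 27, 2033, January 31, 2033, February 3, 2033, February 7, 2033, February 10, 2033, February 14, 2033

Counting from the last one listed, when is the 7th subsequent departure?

March 10, 2033

Every event lands on a Monday or Thursday (gaps cycle 3, 4, 3, 4, 3, 4).
So the schedule is: every Monday and Thursday.
Next Thursday: February 17, 2033.
The following Monday is February 21, 2033.
The following Thursday is February 24, 2033.
The following Monday is February 28, 2033.
Next Thursday: March 3, 2033.
Next Monday: March 7, 2033.
Next Thursday: March 10, 2033.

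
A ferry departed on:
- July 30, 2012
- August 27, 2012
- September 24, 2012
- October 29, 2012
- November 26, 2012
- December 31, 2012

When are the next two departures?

All Mondays; the gaps (28, 28, 35, 28, 35) vary with month length.
This is the last Monday of each month.
January 2013 ends with Monday January 28, 2013.
Last Monday of February 2013: February 25, 2013.

January 28, 2013; February 25, 2013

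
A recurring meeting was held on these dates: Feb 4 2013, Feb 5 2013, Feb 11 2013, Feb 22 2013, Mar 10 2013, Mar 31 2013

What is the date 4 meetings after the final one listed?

Aug 12 2013

Gaps: 1, 6, 11, 16, 21 days — each gap is 5 larger than the previous one.
Next gap: 26 days. Mar 31 2013 + 26 days = Apr 26 2013.
Next gap: 31 days. Apr 26 2013 + 31 days = May 27 2013.
Next gap: 36 days. May 27 2013 + 36 days = Jul 2 2013.
Next gap: 41 days. Jul 2 2013 + 41 days = Aug 12 2013.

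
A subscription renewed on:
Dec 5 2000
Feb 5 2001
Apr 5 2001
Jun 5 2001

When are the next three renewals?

Aug 5 2001, Oct 5 2001, Dec 5 2001

Gaps: 62, 59, 61 days — not constant. Every event is on the 5th of the month.
Pattern: the 5th of every 2 months.
Next: August 2001 → Aug 5 2001.
October 2001: Oct 5 2001.
Next: December 2001 → Dec 5 2001.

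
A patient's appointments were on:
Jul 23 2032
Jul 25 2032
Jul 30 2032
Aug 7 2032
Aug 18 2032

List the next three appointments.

Sep 1 2032, Sep 18 2032, Oct 8 2032

The spacing grows by 3 each time: 2, 5, 8, 11 days.
Next gap: 14 days. Aug 18 2032 + 14 days = Sep 1 2032.
Next gap: 17 days. Sep 1 2032 + 17 days = Sep 18 2032.
Next gap: 20 days. Sep 18 2032 + 20 days = Oct 8 2032.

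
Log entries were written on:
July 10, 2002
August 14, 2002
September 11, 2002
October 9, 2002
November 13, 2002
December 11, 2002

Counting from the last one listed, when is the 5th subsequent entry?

May 14, 2003

These are Wednesdays at 28- or 35-day spacing (35, 28, 28, 35, 28).
The pattern: 2nd Wednesday of the month.
January 2003 — 2nd Wednesday is January 8, 2003.
2nd Wednesday of February 2003: February 12, 2003.
2nd Wednesday of March 2003: March 12, 2003.
April 2003 — 2nd Wednesday is April 9, 2003.
2nd Wednesday of May 2003: May 14, 2003.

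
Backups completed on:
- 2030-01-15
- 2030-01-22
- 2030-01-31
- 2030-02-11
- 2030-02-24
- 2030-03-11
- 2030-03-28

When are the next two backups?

The spacing grows by 2 each time: 7, 9, 11, 13, 15, 17 days.
Next gap: 19 days. 2030-03-28 + 19 days = 2030-04-16.
Next gap: 21 days. 2030-04-16 + 21 days = 2030-05-07.

2030-04-16, 2030-05-07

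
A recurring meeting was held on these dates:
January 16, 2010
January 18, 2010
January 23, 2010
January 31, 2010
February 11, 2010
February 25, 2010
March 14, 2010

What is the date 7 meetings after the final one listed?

Intervals are 2, 5, 8, 11, 14, 17 days — an arithmetic progression with common difference 3.
Next gap: 20 days. March 14, 2010 + 20 days = April 3, 2010.
Next gap: 23 days. April 3, 2010 + 23 days = April 26, 2010.
Next gap: 26 days. April 26, 2010 + 26 days = May 22, 2010.
Next gap: 29 days. May 22, 2010 + 29 days = June 20, 2010.
Next gap: 32 days. June 20, 2010 + 32 days = July 22, 2010.
Next gap: 35 days. July 22, 2010 + 35 days = August 26, 2010.
Next gap: 38 days. August 26, 2010 + 38 days = October 3, 2010.

October 3, 2010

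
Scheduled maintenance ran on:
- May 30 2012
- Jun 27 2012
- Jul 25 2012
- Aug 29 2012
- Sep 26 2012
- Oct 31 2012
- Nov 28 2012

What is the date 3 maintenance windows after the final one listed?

Feb 27 2013

These are Wednesdays with 28, 28, 35, 28, 35, 28-day gaps.
Each is the final Wednesday of its month — May 30 2012 is past the 28th, so '4th Wednesday' doesn't fit.
December 2012 ends with Wednesday Dec 26 2012.
Last Wednesday of January 2013: Jan 30 2013.
Last Wednesday of February 2013: Feb 27 2013.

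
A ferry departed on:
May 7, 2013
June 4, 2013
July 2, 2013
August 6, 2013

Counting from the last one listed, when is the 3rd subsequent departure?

Gaps: 28, 28, 35 days — a mix of 28 and 35. Every date is a Tuesday.
Each is the 1st Tuesday of its month.
September 2013 — 1st Tuesday is September 3, 2013.
1st Tuesday of October 2013: October 1, 2013.
November 2013 — 1st Tuesday is November 5, 2013.

November 5, 2013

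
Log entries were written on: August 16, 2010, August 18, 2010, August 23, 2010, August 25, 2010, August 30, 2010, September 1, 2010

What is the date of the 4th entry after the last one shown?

Gaps: 2, 5, 2, 5, 2 days — not constant, but cyclic with period 2.
The events fall on every Monday and Wednesday.
The following Monday is September 6, 2010.
Next Wednesday: September 8, 2010.
Next Monday: September 13, 2010.
Next Wednesday: September 15, 2010.

September 15, 2010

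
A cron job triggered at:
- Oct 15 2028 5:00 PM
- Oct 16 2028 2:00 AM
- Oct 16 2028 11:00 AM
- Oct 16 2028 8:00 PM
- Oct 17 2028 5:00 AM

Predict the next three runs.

Oct 17 2028 2:00 PM, Oct 17 2028 11:00 PM, Oct 18 2028 8:00 AM

The interval is a steady 9 hours (9, 9, 9, 9).
Oct 17 2028 5:00 AM + 9 h = Oct 17 2028 2:00 PM.
Oct 17 2028 2:00 PM + 9 h = Oct 17 2028 11:00 PM.
Oct 17 2028 11:00 PM + 9 h = Oct 18 2028 8:00 AM.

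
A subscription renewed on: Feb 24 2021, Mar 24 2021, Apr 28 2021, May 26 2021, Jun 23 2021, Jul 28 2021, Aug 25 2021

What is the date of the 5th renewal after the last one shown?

Jan 26 2022

These are Wednesdays at 28- or 35-day spacing (28, 35, 28, 28, 35, 28).
The pattern: 4th Wednesday of the month.
4th Wednesday of September 2021: Sep 22 2021.
October 2021 — 4th Wednesday is Oct 27 2021.
November 2021 — 4th Wednesday is Nov 24 2021.
December 2021 — 4th Wednesday is Dec 22 2021.
January 2022 — 4th Wednesday is Jan 26 2022.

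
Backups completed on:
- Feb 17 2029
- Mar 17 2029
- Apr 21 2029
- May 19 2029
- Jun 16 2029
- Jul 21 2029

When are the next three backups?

Gaps: 28, 35, 28, 28, 35 days — a mix of 28 and 35. Every date is a Saturday.
Each is the 3rd Saturday of its month.
August 2029 — 3rd Saturday is Aug 18 2029.
3rd Saturday of September 2029: Sep 15 2029.
October 2029 — 3rd Saturday is Oct 20 2029.

Aug 18 2029, Sep 15 2029, Oct 20 2029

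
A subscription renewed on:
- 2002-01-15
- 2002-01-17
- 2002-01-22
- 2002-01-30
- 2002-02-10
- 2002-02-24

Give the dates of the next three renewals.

2002-03-13, 2002-04-02, 2002-04-25

Intervals are 2, 5, 8, 11, 14 days — an arithmetic progression with common difference 3.
Next gap: 17 days. 2002-02-24 + 17 days = 2002-03-13.
Next gap: 20 days. 2002-03-13 + 20 days = 2002-04-02.
Next gap: 23 days. 2002-04-02 + 23 days = 2002-04-25.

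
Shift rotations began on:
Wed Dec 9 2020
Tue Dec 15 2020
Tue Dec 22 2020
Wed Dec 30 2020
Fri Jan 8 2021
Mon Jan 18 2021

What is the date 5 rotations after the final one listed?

Wed Mar 24 2021

The spacing grows by 1 each time: 6, 7, 8, 9, 10 days.
Next gap: 11 days. Mon Jan 18 2021 + 11 days = Fri Jan 29 2021.
Next gap: 12 days. Fri Jan 29 2021 + 12 days = Wed Feb 10 2021.
Next gap: 13 days. Wed Feb 10 2021 + 13 days = Tue Feb 23 2021.
Next gap: 14 days. Tue Feb 23 2021 + 14 days = Tue Mar 9 2021.
Next gap: 15 days. Tue Mar 9 2021 + 15 days = Wed Mar 24 2021.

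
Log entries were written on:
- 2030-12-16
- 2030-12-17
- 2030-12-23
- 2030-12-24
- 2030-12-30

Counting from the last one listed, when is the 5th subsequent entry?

Every event lands on a Monday or Tuesday (gaps cycle 1, 6, 1, 6).
So the schedule is: every Monday and Tuesday.
The following Tuesday is 2030-12-31.
Next Monday: 2031-01-06.
The following Tuesday is 2031-01-07.
The following Monday is 2031-01-13.
The following Tuesday is 2031-01-14.

2031-01-14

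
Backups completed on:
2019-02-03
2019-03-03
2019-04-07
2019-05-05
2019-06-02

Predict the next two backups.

2019-07-07, 2019-08-04

These are Sundays at 28- or 35-day spacing (28, 35, 28, 28).
The pattern: 1st Sunday of the month.
July 2019 — 1st Sunday is 2019-07-07.
August 2019 — 1st Sunday is 2019-08-04.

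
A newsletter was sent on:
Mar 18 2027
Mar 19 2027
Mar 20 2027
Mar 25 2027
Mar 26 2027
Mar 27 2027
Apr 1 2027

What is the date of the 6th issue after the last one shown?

Apr 15 2027

Gaps: 1, 1, 5, 1, 1, 5 days — not constant, but cyclic with period 3.
The events fall on every Thursday, Friday and Saturday.
The following Friday is Apr 2 2027.
The following Saturday is Apr 3 2027.
Next Thursday: Apr 8 2027.
Next Friday: Apr 9 2027.
The following Saturday is Apr 10 2027.
Next Thursday: Apr 15 2027.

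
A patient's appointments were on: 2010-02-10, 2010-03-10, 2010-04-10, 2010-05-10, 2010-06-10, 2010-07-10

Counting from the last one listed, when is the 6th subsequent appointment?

2011-01-10

The day-of-month is always 10 (28, 31, 30, 31, 30 days between events).
So this recurs on the 10th of each month.
Next: August 2010 → 2010-08-10.
Next: September 2010 → 2010-09-10.
October 2010: 2010-10-10.
Next: November 2010 → 2010-11-10.
December 2010: 2010-12-10.
Next: January 2011 → 2011-01-10.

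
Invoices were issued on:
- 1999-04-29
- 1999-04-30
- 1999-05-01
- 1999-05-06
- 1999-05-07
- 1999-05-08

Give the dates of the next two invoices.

The gap pattern 1, 1, 5, 1, 1 repeats every 3 events.
These are the Thursdays, Fridays and Saturdays of each week.
The following Thursday is 1999-05-13.
Next Friday: 1999-05-14.

1999-05-13, 1999-05-14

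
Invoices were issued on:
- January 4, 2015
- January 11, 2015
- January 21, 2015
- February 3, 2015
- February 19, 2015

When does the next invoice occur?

March 10, 2015

Intervals are 7, 10, 13, 16 days — an arithmetic progression with common difference 3.
Next gap: 19 days. February 19, 2015 + 19 days = March 10, 2015.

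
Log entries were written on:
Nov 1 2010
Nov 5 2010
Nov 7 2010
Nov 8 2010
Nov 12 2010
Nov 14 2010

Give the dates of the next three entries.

Nov 15 2010, Nov 19 2010, Nov 21 2010

The gap pattern 4, 2, 1, 4, 2 repeats every 3 events.
These are the Mondays, Fridays and Sundays of each week.
The following Monday is Nov 15 2010.
The following Friday is Nov 19 2010.
Next Sunday: Nov 21 2010.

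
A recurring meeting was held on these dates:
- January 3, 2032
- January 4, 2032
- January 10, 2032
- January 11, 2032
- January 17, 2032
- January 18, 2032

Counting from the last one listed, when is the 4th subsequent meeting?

Every event lands on a Saturday or Sunday (gaps cycle 1, 6, 1, 6, 1).
So the schedule is: every Saturday and Sunday.
The following Saturday is January 24, 2032.
Next Sunday: January 25, 2032.
Next Saturday: January 31, 2032.
Next Sunday: February 1, 2032.

February 1, 2032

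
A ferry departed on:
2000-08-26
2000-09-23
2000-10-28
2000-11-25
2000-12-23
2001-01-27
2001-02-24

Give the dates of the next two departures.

Gaps: 28, 35, 28, 28, 35, 28 days — a mix of 28 and 35. Every date is a Saturday.
Each is the 4th Saturday of its month.
4th Saturday of March 2001: 2001-03-24.
4th Saturday of April 2001: 2001-04-28.

2001-03-24, 2001-04-28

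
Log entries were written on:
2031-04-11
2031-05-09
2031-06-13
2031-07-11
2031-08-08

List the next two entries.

All dates are Fridays, 28, 35, 28, 28 days apart.
Specifically, the 2nd Friday of each month.
2nd Friday of September 2031: 2031-09-12.
2nd Friday of October 2031: 2031-10-10.

2031-09-12, 2031-10-10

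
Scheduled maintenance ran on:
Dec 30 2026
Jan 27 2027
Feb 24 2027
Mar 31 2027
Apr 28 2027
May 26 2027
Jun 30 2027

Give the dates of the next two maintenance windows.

These are Wednesdays with 28, 28, 35, 28, 28, 35-day gaps.
Each is the final Wednesday of its month — Dec 30 2026 is past the 28th, so '4th Wednesday' doesn't fit.
July 2027 ends with Wednesday Jul 28 2027.
Last Wednesday of August 2027: Aug 25 2027.

Jul 28 2027, Aug 25 2027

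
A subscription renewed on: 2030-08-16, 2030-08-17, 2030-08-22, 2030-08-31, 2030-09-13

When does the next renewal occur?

2030-09-30

The spacing grows by 4 each time: 1, 5, 9, 13 days.
Next gap: 17 days. 2030-09-13 + 17 days = 2030-09-30.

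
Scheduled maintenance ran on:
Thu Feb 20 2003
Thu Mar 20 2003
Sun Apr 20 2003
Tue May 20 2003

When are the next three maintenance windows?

Gaps: 28, 31, 30 days — not constant. Every event is on the 20th of the month.
Pattern: the 20th of each month.
Next: June 2003 → Fri Jun 20 2003.
July 2003: Sun Jul 20 2003.
August 2003: Wed Aug 20 2003.

Fri Jun 20 2003, Sun Jul 20 2003, Wed Aug 20 2003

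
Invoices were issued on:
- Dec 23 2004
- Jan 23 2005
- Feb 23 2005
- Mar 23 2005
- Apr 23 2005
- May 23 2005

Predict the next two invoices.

Jun 23 2005, Jul 23 2005

Each date is the 23rd; the gaps (31, 31, 28, 31, 30) track the month lengths.
The rule is the 23rd of each month.
June 2005: Jun 23 2005.
July 2005: Jul 23 2005.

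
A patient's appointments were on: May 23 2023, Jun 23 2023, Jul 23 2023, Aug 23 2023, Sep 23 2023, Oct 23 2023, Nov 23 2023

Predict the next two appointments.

Dec 23 2023, Jan 23 2024

Gaps: 31, 30, 31, 31, 30, 31 days — not constant. Every event is on the 23rd of the month.
Pattern: the 23rd of each month.
December 2023: Dec 23 2023.
January 2024: Jan 23 2024.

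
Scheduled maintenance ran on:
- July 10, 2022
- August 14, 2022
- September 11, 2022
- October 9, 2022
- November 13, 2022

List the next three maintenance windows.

These are Sundays at 28- or 35-day spacing (35, 28, 28, 35).
The pattern: 2nd Sunday of the month.
2nd Sunday of December 2022: December 11, 2022.
2nd Sunday of January 2023: January 8, 2023.
February 2023 — 2nd Sunday is February 12, 2023.

December 11, 2022; January 8, 2023; February 12, 2023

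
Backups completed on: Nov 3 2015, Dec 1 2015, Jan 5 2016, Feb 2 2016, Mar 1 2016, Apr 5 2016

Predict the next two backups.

Gaps: 28, 35, 28, 28, 35 days — a mix of 28 and 35. Every date is a Tuesday.
Each is the 1st Tuesday of its month.
May 2016 — 1st Tuesday is May 3 2016.
June 2016 — 1st Tuesday is Jun 7 2016.

May 3 2016, Jun 7 2016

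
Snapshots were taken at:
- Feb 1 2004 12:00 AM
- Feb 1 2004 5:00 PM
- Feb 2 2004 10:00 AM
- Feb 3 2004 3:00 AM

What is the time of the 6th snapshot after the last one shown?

Spacing: 17, 17, 17 h — constant 17 h.
Feb 3 2004 3:00 AM + 17 h = Feb 3 2004 8:00 PM.
Feb 3 2004 8:00 PM + 17 h = Feb 4 2004 1:00 PM.
Feb 4 2004 1:00 PM + 17 h = Feb 5 2004 6:00 AM.
Feb 5 2004 6:00 AM + 17 h = Feb 5 2004 11:00 PM.
Feb 5 2004 11:00 PM + 17 h = Feb 6 2004 4:00 PM.
Feb 6 2004 4:00 PM + 17 h = Feb 7 2004 9:00 AM.

Feb 7 2004 9:00 AM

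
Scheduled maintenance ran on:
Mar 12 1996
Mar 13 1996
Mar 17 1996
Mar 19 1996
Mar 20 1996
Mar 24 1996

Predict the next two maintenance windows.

Mar 26 1996, Mar 27 1996

Gaps: 1, 4, 2, 1, 4 days — not constant, but cyclic with period 3.
The events fall on every Tuesday, Wednesday and Sunday.
Next Tuesday: Mar 26 1996.
Next Wednesday: Mar 27 1996.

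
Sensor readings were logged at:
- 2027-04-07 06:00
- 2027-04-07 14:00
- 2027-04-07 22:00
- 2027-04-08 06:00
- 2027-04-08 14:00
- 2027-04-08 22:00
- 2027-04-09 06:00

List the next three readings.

2027-04-09 14:00, 2027-04-09 22:00, 2027-04-10 06:00

Spacing: 8, 8, 8, 8, 8, 8 h — constant 8 h.
2027-04-09 06:00 + 8 h = 2027-04-09 14:00.
2027-04-09 14:00 + 8 h = 2027-04-09 22:00.
2027-04-09 22:00 + 8 h = 2027-04-10 06:00.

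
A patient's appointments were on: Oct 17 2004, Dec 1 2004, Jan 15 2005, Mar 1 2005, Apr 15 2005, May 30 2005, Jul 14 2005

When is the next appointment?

Gaps between consecutive events: 45, 45, 45, 45, 45, 45 days — a constant 45-day interval.
Jul 14 2005 + 45 days = Aug 28 2005.

Aug 28 2005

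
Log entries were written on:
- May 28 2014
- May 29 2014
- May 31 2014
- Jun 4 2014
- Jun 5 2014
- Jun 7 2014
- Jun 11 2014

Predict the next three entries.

Every event lands on a Wednesday or Thursday or Saturday (gaps cycle 1, 2, 4, 1, 2, 4).
So the schedule is: every Wednesday, Thursday and Saturday.
The following Thursday is Jun 12 2014.
The following Saturday is Jun 14 2014.
Next Wednesday: Jun 18 2014.

Jun 12 2014, Jun 14 2014, Jun 18 2014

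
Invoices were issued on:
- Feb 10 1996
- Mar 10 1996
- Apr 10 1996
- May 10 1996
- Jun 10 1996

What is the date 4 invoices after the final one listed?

The day-of-month is always 10 (29, 31, 30, 31 days between events).
So this recurs on the 10th of each month.
July 1996: Jul 10 1996.
Next: August 1996 → Aug 10 1996.
September 1996: Sep 10 1996.
Next: October 1996 → Oct 10 1996.

Oct 10 1996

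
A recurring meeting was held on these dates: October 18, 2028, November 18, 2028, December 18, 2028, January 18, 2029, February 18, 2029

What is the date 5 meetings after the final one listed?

July 18, 2029

The day-of-month is always 18 (31, 30, 31, 31 days between events).
So this recurs on the 18th of each month.
Next: March 2029 → March 18, 2029.
April 2029: April 18, 2029.
Next: May 2029 → May 18, 2029.
Next: June 2029 → June 18, 2029.
July 2029: July 18, 2029.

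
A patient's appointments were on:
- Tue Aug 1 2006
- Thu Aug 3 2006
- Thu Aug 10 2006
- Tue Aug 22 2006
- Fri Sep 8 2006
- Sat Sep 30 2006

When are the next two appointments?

Fri Oct 27 2006, Tue Nov 28 2006

The spacing grows by 5 each time: 2, 7, 12, 17, 22 days.
Next gap: 27 days. Sat Sep 30 2006 + 27 days = Fri Oct 27 2006.
Next gap: 32 days. Fri Oct 27 2006 + 32 days = Tue Nov 28 2006.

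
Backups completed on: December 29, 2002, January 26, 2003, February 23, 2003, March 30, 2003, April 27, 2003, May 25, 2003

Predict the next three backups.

Every date is a Sunday; gaps 28, 28, 35, 28, 28 days.
Each is the last Sunday of its month (at least one falls on the 29th or later, ruling out '4th Sunday').
June 2003 ends with Sunday June 29, 2003.
July 2003 ends with Sunday July 27, 2003.
Last Sunday of August 2003: August 31, 2003.

June 29, 2003; July 27, 2003; August 31, 2003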